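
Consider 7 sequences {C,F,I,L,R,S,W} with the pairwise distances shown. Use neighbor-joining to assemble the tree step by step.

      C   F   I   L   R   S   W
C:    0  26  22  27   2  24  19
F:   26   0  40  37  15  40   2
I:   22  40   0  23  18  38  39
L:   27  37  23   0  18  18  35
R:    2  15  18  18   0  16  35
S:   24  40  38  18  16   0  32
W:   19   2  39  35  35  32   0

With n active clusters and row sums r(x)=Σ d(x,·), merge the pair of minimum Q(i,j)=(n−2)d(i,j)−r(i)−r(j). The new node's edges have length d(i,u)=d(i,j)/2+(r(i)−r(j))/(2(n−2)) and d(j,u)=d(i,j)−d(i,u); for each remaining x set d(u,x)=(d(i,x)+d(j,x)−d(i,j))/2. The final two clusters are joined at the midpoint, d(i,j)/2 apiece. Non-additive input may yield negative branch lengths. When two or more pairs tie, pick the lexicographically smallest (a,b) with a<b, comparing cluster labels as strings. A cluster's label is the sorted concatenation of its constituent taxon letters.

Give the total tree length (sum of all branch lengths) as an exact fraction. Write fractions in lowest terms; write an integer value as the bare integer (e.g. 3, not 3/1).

1077/16

iteration 1: select F,W (d=2, Q=-312); attach at lengths (4/5, 6/5); label the merged cluster FW
  updated: d(C,FW)=43/2, d(FW,I)=77/2, d(FW,L)=35, d(FW,R)=24, d(FW,S)=35
iteration 2: select L,S (d=18, Q=-180); attach at lengths (31/4, 41/4); label the merged cluster LS
  updated: d(C,LS)=33/2, d(FW,LS)=26, d(I,LS)=43/2, d(LS,R)=8
iteration 3: select C,R (d=2, Q=-108); attach at lengths (8/3, -2/3); label the merged cluster CR
  updated: d(CR,FW)=87/4, d(CR,I)=19, d(CR,LS)=45/4
iteration 4: select CR,FW (d=87/4, Q=-379/4); attach at lengths (37/16, 311/16); label the merged cluster CFRW
  updated: d(CFRW,I)=143/8, d(CFRW,LS)=31/4
iteration 5: select CFRW,I (d=143/8, Q=-377/8); attach at lengths (33/16, 253/16); label the merged cluster CFIRW
  updated: d(CFIRW,LS)=91/16
iteration 6: select CFIRW,LS (d=91/16); attach at lengths (91/32, 91/32); label the merged cluster CFILRSW
final tree: ((((C:8/3,R:-2/3):37/16,(F:4/5,W:6/5):311/16):33/16,I:253/16):91/32,(L:31/4,S:41/4):91/32)
total length: 1077/16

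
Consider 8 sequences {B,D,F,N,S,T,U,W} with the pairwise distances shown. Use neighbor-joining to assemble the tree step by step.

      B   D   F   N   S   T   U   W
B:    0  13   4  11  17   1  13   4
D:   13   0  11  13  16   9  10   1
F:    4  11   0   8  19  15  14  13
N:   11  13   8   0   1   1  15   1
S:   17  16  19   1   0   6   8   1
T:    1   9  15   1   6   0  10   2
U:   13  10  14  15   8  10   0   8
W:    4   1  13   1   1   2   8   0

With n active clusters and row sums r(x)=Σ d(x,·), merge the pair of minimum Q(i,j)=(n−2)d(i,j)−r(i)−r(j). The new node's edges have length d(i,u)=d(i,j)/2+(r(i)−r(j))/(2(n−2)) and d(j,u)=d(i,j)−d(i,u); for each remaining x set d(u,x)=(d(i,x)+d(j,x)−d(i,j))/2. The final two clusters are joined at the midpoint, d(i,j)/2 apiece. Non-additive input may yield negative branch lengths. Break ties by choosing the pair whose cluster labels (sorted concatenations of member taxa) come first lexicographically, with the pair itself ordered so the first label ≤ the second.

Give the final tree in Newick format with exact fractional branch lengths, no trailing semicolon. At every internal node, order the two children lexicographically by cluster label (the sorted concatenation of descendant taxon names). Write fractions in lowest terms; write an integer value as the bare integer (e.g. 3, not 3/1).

((((B:1/4,F:15/4):161/32,((N:-9/20,S:29/20):17/6,T:1/6):67/32):11/32,(D:15/4,W:-11/4):69/32):203/64,U:203/64)

1. join B+F (d=4, Q=-123) ⇒ BF; edges |B|=1/4, |F|=15/4
  updated: d(BF,D)=10, d(BF,N)=15/2, d(BF,S)=16, d(BF,T)=6, d(BF,U)=23/2, d(BF,W)=13/2
2. join N+S (d=1, Q=-163/2) ⇒ NS; edges |N|=-9/20, |S|=29/20
  updated: d(BF,NS)=45/4, d(D,NS)=14, d(NS,T)=3, d(NS,U)=11, d(NS,W)=1/2
3. join D+W (d=1, Q=-58) ⇒ DW; edges |D|=15/4, |W|=-11/4
  updated: d(BF,DW)=31/4, d(DW,NS)=27/4, d(DW,T)=5, d(DW,U)=17/2
4. join NS+T (d=3, Q=-47) ⇒ NST; edges |NS|=17/6, |T|=1/6
  updated: d(BF,NST)=57/8, d(DW,NST)=35/8, d(NST,U)=9
5. join BF+NST (d=57/8, Q=-261/8) ⇒ BFNST; edges |BF|=161/32, |NST|=67/32
  updated: d(BFNST,DW)=5/2, d(BFNST,U)=107/16
6. join BFNST+DW (d=5/2, Q=-283/16) ⇒ BDFNSTW; edges |BFNST|=11/32, |DW|=69/32
  updated: d(BDFNSTW,U)=203/32
7. join BDFNSTW+U (d=203/32) ⇒ BDFNSTUW; edges |BDFNSTW|=203/64, |U|=203/64
final tree: ((((B:1/4,F:15/4):161/32,((N:-9/20,S:29/20):17/6,T:1/6):67/32):11/32,(D:15/4,W:-11/4):69/32):203/64,U:203/64)
total length: 799/32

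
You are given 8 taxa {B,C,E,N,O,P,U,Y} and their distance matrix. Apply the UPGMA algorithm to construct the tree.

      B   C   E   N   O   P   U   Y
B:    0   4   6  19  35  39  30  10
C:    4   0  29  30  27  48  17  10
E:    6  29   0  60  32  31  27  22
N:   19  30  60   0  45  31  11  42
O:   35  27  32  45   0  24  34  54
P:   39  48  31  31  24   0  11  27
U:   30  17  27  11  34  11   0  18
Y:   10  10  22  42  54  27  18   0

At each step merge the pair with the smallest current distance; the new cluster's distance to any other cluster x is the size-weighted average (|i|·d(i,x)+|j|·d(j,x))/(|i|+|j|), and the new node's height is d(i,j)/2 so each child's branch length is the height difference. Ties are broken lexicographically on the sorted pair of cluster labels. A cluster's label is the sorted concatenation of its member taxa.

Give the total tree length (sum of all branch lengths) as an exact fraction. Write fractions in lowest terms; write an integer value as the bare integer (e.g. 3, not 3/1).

iteration 1: select B,C (d=4); attach at lengths (2, 2); label the merged cluster BC
  updated: d(BC,E)=35/2, d(BC,N)=49/2, d(BC,O)=31, d(BC,P)=87/2, d(BC,U)=47/2, d(BC,Y)=10
iteration 2: select BC,Y (d=10); attach at lengths (3, 5); label the merged cluster BCY
  updated: d(BCY,E)=19, d(BCY,N)=91/3, d(BCY,O)=116/3, d(BCY,P)=38, d(BCY,U)=65/3
iteration 3: select N,U (d=11); attach at lengths (11/2, 11/2); label the merged cluster NU
  updated: d(BCY,NU)=26, d(E,NU)=87/2, d(NU,O)=79/2, d(NU,P)=21
iteration 4: select BCY,E (d=19); attach at lengths (9/2, 19/2); label the merged cluster BCEY
  updated: d(BCEY,NU)=243/8, d(BCEY,O)=37, d(BCEY,P)=145/4
iteration 5: select NU,P (d=21); attach at lengths (5, 21/2); label the merged cluster NPU
  updated: d(BCEY,NPU)=97/3, d(NPU,O)=103/3
iteration 6: select BCEY,NPU (d=97/3); attach at lengths (20/3, 17/3); label the merged cluster BCENPUY
  updated: d(BCENPUY,O)=251/7
iteration 7: select BCENPUY,O (d=251/7); attach at lengths (37/21, 251/14); label the merged cluster BCENOPUY
final tree: (((((B:2,C:2):3,Y:5):9/2,E:19/2):20/3,((N:11/2,U:11/2):5,P:21/2):17/3):37/21,O:251/14)
total length: 1775/21

1775/21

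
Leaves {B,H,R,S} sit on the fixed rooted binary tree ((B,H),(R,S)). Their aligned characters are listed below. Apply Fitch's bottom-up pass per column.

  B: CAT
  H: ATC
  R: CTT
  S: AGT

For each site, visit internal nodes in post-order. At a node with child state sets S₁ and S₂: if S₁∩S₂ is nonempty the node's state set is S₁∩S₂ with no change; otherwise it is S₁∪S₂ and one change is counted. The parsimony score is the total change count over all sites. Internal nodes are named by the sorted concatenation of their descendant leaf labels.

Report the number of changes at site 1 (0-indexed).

BH@0: {C} ∪ {A} = {A,C} (union, +1)
RS@0: {C} ∪ {A} = {A,C} (union, +1)
BHRS@0: {A,C} ∩ {A,C} = {A,C} (intersection, +0)
BH@1: {A} ∪ {T} = {A,T} (union, +1)
RS@1: {T} ∪ {G} = {G,T} (union, +1)
BHRS@1: {A,T} ∩ {G,T} = {T} (intersection, +0)
BH@2: {T} ∪ {C} = {C,T} (union, +1)
RS@2: {T} ∩ {T} = {T} (intersection, +0)
BHRS@2: {C,T} ∩ {T} = {T} (intersection, +0)
per-site changes: [2, 2, 1]; total = 5

2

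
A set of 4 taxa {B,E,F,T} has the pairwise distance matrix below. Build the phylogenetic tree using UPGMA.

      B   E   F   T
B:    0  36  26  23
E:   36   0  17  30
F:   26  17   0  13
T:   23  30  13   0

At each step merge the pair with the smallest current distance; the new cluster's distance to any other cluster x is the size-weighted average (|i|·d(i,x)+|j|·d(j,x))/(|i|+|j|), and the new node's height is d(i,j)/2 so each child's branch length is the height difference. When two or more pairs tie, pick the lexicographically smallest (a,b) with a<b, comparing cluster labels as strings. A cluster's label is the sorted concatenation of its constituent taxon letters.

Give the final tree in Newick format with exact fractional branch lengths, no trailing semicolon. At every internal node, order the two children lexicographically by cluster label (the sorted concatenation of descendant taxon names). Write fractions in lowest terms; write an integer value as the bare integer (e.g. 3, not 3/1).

(B:85/6,(E:47/4,(F:13/2,T:13/2):21/4):29/12)

1. join F+T (d=13) ⇒ FT; edges |F|=13/2, |T|=13/2
  updated: d(B,FT)=49/2, d(E,FT)=47/2
2. join E+FT (d=47/2) ⇒ EFT; edges |E|=47/4, |FT|=21/4
  updated: d(B,EFT)=85/3
3. join B+EFT (d=85/3) ⇒ BEFT; edges |B|=85/6, |EFT|=29/12
final tree: (B:85/6,(E:47/4,(F:13/2,T:13/2):21/4):29/12)
total length: 559/12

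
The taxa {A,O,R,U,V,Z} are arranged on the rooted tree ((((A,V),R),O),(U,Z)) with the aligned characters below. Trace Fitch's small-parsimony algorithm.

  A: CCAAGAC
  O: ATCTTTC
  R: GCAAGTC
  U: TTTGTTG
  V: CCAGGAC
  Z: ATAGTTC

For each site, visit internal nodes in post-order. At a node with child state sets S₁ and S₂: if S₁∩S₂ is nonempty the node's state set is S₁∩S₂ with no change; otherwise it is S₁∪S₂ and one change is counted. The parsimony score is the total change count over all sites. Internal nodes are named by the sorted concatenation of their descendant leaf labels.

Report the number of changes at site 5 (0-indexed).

site 0, node AV: A={C} ∩ V={C} → {C} (+0)
site 0, node ARV: AV={C} ∪ R={G} → {C,G} (+1)
site 0, node AORV: ARV={C,G} ∪ O={A} → {A,C,G} (+1)
site 0, node UZ: U={T} ∪ Z={A} → {A,T} (+1)
site 0, node AORUVZ: AORV={A,C,G} ∩ UZ={A,T} → {A} (+0)
site 1, node AV: A={C} ∩ V={C} → {C} (+0)
site 1, node ARV: AV={C} ∩ R={C} → {C} (+0)
site 1, node AORV: ARV={C} ∪ O={T} → {C,T} (+1)
site 1, node UZ: U={T} ∩ Z={T} → {T} (+0)
site 1, node AORUVZ: AORV={C,T} ∩ UZ={T} → {T} (+0)
site 2, node AV: A={A} ∩ V={A} → {A} (+0)
site 2, node ARV: AV={A} ∩ R={A} → {A} (+0)
site 2, node AORV: ARV={A} ∪ O={C} → {A,C} (+1)
site 2, node UZ: U={T} ∪ Z={A} → {A,T} (+1)
site 2, node AORUVZ: AORV={A,C} ∩ UZ={A,T} → {A} (+0)
site 3, node AV: A={A} ∪ V={G} → {A,G} (+1)
site 3, node ARV: AV={A,G} ∩ R={A} → {A} (+0)
site 3, node AORV: ARV={A} ∪ O={T} → {A,T} (+1)
site 3, node UZ: U={G} ∩ Z={G} → {G} (+0)
site 3, node AORUVZ: AORV={A,T} ∪ UZ={G} → {A,G,T} (+1)
site 4, node AV: A={G} ∩ V={G} → {G} (+0)
site 4, node ARV: AV={G} ∩ R={G} → {G} (+0)
site 4, node AORV: ARV={G} ∪ O={T} → {G,T} (+1)
site 4, node UZ: U={T} ∩ Z={T} → {T} (+0)
site 4, node AORUVZ: AORV={G,T} ∩ UZ={T} → {T} (+0)
site 5, node AV: A={A} ∩ V={A} → {A} (+0)
site 5, node ARV: AV={A} ∪ R={T} → {A,T} (+1)
site 5, node AORV: ARV={A,T} ∩ O={T} → {T} (+0)
site 5, node UZ: U={T} ∩ Z={T} → {T} (+0)
site 5, node AORUVZ: AORV={T} ∩ UZ={T} → {T} (+0)
site 6, node AV: A={C} ∩ V={C} → {C} (+0)
site 6, node ARV: AV={C} ∩ R={C} → {C} (+0)
site 6, node AORV: ARV={C} ∩ O={C} → {C} (+0)
site 6, node UZ: U={G} ∪ Z={C} → {C,G} (+1)
site 6, node AORUVZ: AORV={C} ∩ UZ={C,G} → {C} (+0)
per-site changes: [3, 1, 2, 3, 1, 1, 1]; total = 12

1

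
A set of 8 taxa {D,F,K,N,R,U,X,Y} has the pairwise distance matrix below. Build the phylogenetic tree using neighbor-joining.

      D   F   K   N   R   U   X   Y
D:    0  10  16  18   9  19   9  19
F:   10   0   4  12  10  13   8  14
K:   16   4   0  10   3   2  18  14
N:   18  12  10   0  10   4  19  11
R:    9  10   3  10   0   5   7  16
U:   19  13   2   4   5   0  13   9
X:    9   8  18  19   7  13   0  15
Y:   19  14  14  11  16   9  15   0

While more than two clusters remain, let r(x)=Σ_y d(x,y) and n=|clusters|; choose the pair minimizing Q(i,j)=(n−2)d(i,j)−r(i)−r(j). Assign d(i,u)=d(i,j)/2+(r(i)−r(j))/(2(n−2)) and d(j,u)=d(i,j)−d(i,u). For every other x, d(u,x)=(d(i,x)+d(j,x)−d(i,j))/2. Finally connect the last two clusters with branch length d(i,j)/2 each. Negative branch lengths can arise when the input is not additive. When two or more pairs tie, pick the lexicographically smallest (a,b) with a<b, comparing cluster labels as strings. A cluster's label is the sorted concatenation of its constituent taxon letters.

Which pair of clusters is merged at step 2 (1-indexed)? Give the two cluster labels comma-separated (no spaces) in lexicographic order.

DX,F

1. join D+X (d=9, Q=-135) ⇒ DX; edges |D|=65/12, |X|=43/12
  updated: d(DX,F)=9/2, d(DX,K)=25/2, d(DX,N)=14, d(DX,R)=7/2, d(DX,U)=23/2, d(DX,Y)=25/2
2. join DX+F (d=9/2, Q=-187/2) ⇒ DFX; edges |DX|=47/20, |F|=43/20
  updated: d(DFX,K)=6, d(DFX,N)=43/4, d(DFX,R)=9/2, d(DFX,U)=10, d(DFX,Y)=11
3. join DFX+R (d=9/2, Q=-251/4) ⇒ DFRX; edges |DFX|=87/32, |R|=57/32
  updated: d(DFRX,K)=9/4, d(DFRX,N)=65/8, d(DFRX,U)=21/4, d(DFRX,Y)=45/4
4. join DFRX+K (d=9/4, Q=-387/8) ⇒ DFKRX; edges |DFRX|=43/48, |K|=65/48
  updated: d(DFKRX,N)=127/16, d(DFKRX,U)=5/2, d(DFKRX,Y)=23/2
5. join DFKRX+U (d=5/2, Q=-519/16) ⇒ DFKRUX; edges |DFKRX|=183/64, |U|=-23/64
  updated: d(DFKRUX,N)=151/32, d(DFKRUX,Y)=9
6. join DFKRUX+N (d=151/32, Q=-791/32) ⇒ DFKNRUX; edges |DFKRUX|=87/64, |N|=215/64
  updated: d(DFKNRUX,Y)=489/64
7. join DFKNRUX+Y (d=489/64) ⇒ DFKNRUXY; edges |DFKNRUX|=489/128, |Y|=489/128
final tree: (((((((D:65/12,X:43/12):47/20,F:43/20):87/32,R:57/32):43/48,K:65/48):183/64,U:-23/64):87/64,N:215/64):489/128,Y:489/128)
total length: 2247/64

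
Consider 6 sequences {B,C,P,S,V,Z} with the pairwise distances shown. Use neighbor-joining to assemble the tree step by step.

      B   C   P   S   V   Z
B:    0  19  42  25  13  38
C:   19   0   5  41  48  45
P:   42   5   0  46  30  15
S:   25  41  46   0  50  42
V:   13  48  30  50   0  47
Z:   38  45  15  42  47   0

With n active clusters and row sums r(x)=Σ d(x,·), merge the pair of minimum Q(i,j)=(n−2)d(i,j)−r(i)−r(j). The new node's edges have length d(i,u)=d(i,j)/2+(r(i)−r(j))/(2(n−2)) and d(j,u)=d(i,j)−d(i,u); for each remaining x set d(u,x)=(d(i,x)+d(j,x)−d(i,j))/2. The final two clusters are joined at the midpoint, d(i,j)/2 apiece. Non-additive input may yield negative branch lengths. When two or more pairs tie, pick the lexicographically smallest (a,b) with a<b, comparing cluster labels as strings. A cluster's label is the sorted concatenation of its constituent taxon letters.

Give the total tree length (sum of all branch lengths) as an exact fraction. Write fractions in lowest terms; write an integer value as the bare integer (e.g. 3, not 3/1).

step 1: merge (C,P) at d=5, Q=-276; branch lengths C→5, P→0; new cluster CP
  updated: d(B,CP)=28, d(CP,S)=41, d(CP,V)=73/2, d(CP,Z)=55/2
step 2: merge (B,V) at d=13, Q=-423/2; branch lengths B→-7/12, V→163/12; new cluster BV
  updated: d(BV,CP)=103/4, d(BV,S)=31, d(BV,Z)=36
step 3: merge (BV,S) at d=31, Q=-579/4; branch lengths BV→163/16, S→333/16; new cluster BSV
  updated: d(BSV,CP)=143/8, d(BSV,Z)=47/2
step 4: merge (BSV,CP) at d=143/8, Q=-551/8; branch lengths BSV→111/16, CP→175/16; new cluster BCPSV
  updated: d(BCPSV,Z)=265/16
step 5: merge (BCPSV,Z) at d=265/16; branch lengths BCPSV→265/32, Z→265/32; new cluster BCPSVZ
final tree: ((((B:-7/12,V:163/12):163/16,S:333/16):111/16,(C:5,P:0):175/16):265/32,Z:265/32)
total length: 1335/16

1335/16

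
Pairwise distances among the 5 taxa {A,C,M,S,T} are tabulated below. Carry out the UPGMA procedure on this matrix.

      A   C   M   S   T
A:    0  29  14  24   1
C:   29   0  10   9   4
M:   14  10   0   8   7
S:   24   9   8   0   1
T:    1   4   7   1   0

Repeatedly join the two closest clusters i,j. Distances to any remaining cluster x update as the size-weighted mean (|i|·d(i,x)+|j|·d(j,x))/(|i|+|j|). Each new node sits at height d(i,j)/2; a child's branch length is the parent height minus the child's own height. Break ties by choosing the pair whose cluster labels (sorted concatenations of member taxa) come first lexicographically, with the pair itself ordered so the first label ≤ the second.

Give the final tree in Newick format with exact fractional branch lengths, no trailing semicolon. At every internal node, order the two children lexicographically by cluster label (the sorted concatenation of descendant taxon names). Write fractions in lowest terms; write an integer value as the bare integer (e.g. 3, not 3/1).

((A:1/2,T:1/2):73/12,(C:19/4,(M:4,S:4):3/4):11/6)

step 1: merge (A,T) at d=1; branch lengths A→1/2, T→1/2; new cluster AT
  updated: d(AT,C)=33/2, d(AT,M)=21/2, d(AT,S)=25/2
step 2: merge (M,S) at d=8; branch lengths M→4, S→4; new cluster MS
  updated: d(AT,MS)=23/2, d(C,MS)=19/2
step 3: merge (C,MS) at d=19/2; branch lengths C→19/4, MS→3/4; new cluster CMS
  updated: d(AT,CMS)=79/6
step 4: merge (AT,CMS) at d=79/6; branch lengths AT→73/12, CMS→11/6; new cluster ACMST
final tree: ((A:1/2,T:1/2):73/12,(C:19/4,(M:4,S:4):3/4):11/6)
total length: 269/12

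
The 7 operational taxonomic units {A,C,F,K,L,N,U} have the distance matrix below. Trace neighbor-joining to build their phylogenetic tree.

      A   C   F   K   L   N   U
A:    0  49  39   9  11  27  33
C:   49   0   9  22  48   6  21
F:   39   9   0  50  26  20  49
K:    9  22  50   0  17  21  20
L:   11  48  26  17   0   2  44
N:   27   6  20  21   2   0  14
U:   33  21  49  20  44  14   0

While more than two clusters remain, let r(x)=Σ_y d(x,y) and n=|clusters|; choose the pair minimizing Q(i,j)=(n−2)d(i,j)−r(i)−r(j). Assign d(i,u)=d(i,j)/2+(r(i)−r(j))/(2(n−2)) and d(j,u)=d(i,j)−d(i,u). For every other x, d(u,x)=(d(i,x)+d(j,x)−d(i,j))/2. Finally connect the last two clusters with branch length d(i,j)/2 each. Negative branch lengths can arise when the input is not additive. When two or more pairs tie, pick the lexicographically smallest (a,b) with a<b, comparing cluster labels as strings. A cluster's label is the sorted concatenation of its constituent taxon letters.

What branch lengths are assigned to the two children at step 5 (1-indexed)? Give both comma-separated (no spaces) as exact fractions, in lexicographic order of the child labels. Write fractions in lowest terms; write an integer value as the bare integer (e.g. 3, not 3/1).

19/16,217/16

1. join C+F (d=9, Q=-303) ⇒ CF; edges |C|=7/10, |F|=83/10
  updated: d(A,CF)=79/2, d(CF,K)=63/2, d(CF,L)=65/2, d(CF,N)=17/2, d(CF,U)=61/2
2. join A+K (d=9, Q=-182) ⇒ AK; edges |A|=57/8, |K|=15/8
  updated: d(AK,CF)=31, d(AK,L)=19/2, d(AK,N)=39/2, d(AK,U)=22
3. join AK+L (d=19/2, Q=-283/2) ⇒ AKL; edges |AK|=15/4, |L|=23/4
  updated: d(AKL,CF)=27, d(AKL,N)=6, d(AKL,U)=113/4
4. join AKL+N (d=6, Q=-311/4) ⇒ AKLN; edges |AKL|=179/16, |N|=-83/16
  updated: d(AKLN,CF)=59/4, d(AKLN,U)=145/8
5. join AKLN+CF (d=59/4, Q=-507/8) ⇒ ACFKLN; edges |AKLN|=19/16, |CF|=217/16
  updated: d(ACFKLN,U)=271/16
6. join ACFKLN+U (d=271/16) ⇒ ACFKLNU; edges |ACFKLN|=271/32, |U|=271/32
final tree: (((((A:57/8,K:15/8):15/4,L:23/4):179/16,N:-83/16):19/16,(C:7/10,F:83/10):217/16):271/32,U:271/32)
total length: 1043/16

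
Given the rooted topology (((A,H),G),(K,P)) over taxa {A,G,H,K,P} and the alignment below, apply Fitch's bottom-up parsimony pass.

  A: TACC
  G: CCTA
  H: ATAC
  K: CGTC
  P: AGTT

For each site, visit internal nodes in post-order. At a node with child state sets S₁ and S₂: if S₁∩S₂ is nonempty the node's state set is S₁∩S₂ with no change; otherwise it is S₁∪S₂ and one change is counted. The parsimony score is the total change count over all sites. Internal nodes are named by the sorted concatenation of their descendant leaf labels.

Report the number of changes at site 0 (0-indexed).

AH@0: {T} ∪ {A} = {A,T} (union, +1)
AGH@0: {A,T} ∪ {C} = {A,C,T} (union, +1)
KP@0: {C} ∪ {A} = {A,C} (union, +1)
AGHKP@0: {A,C,T} ∩ {A,C} = {A,C} (intersection, +0)
AH@1: {A} ∪ {T} = {A,T} (union, +1)
AGH@1: {A,T} ∪ {C} = {A,C,T} (union, +1)
KP@1: {G} ∩ {G} = {G} (intersection, +0)
AGHKP@1: {A,C,T} ∪ {G} = {A,C,G,T} (union, +1)
AH@2: {C} ∪ {A} = {A,C} (union, +1)
AGH@2: {A,C} ∪ {T} = {A,C,T} (union, +1)
KP@2: {T} ∩ {T} = {T} (intersection, +0)
AGHKP@2: {A,C,T} ∩ {T} = {T} (intersection, +0)
AH@3: {C} ∩ {C} = {C} (intersection, +0)
AGH@3: {C} ∪ {A} = {A,C} (union, +1)
KP@3: {C} ∪ {T} = {C,T} (union, +1)
AGHKP@3: {A,C} ∩ {C,T} = {C} (intersection, +0)
per-site changes: [3, 3, 2, 2]; total = 10

3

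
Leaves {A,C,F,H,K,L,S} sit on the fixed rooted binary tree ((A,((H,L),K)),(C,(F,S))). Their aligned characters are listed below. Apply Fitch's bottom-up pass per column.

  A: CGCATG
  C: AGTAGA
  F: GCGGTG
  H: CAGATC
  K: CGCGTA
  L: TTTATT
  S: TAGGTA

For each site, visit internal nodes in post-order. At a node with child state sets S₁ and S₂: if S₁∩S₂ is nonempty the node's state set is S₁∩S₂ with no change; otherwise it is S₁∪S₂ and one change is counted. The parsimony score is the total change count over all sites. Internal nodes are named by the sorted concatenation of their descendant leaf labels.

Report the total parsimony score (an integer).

[col 0] HL: children H:{C}, L:{T} ∪→ {C,T}; cost 1
[col 0] HKL: children HL:{C,T}, K:{C} ∩→ {C}; cost 0
[col 0] AHKL: children A:{C}, HKL:{C} ∩→ {C}; cost 0
[col 0] FS: children F:{G}, S:{T} ∪→ {G,T}; cost 1
[col 0] CFS: children C:{A}, FS:{G,T} ∪→ {A,G,T}; cost 1
[col 0] ACFHKLS: children AHKL:{C}, CFS:{A,G,T} ∪→ {A,C,G,T}; cost 1
[col 1] HL: children H:{A}, L:{T} ∪→ {A,T}; cost 1
[col 1] HKL: children HL:{A,T}, K:{G} ∪→ {A,G,T}; cost 1
[col 1] AHKL: children A:{G}, HKL:{A,G,T} ∩→ {G}; cost 0
[col 1] FS: children F:{C}, S:{A} ∪→ {A,C}; cost 1
[col 1] CFS: children C:{G}, FS:{A,C} ∪→ {A,C,G}; cost 1
[col 1] ACFHKLS: children AHKL:{G}, CFS:{A,C,G} ∩→ {G}; cost 0
[col 2] HL: children H:{G}, L:{T} ∪→ {G,T}; cost 1
[col 2] HKL: children HL:{G,T}, K:{C} ∪→ {C,G,T}; cost 1
[col 2] AHKL: children A:{C}, HKL:{C,G,T} ∩→ {C}; cost 0
[col 2] FS: children F:{G}, S:{G} ∩→ {G}; cost 0
[col 2] CFS: children C:{T}, FS:{G} ∪→ {G,T}; cost 1
[col 2] ACFHKLS: children AHKL:{C}, CFS:{G,T} ∪→ {C,G,T}; cost 1
[col 3] HL: children H:{A}, L:{A} ∩→ {A}; cost 0
[col 3] HKL: children HL:{A}, K:{G} ∪→ {A,G}; cost 1
[col 3] AHKL: children A:{A}, HKL:{A,G} ∩→ {A}; cost 0
[col 3] FS: children F:{G}, S:{G} ∩→ {G}; cost 0
[col 3] CFS: children C:{A}, FS:{G} ∪→ {A,G}; cost 1
[col 3] ACFHKLS: children AHKL:{A}, CFS:{A,G} ∩→ {A}; cost 0
[col 4] HL: children H:{T}, L:{T} ∩→ {T}; cost 0
[col 4] HKL: children HL:{T}, K:{T} ∩→ {T}; cost 0
[col 4] AHKL: children A:{T}, HKL:{T} ∩→ {T}; cost 0
[col 4] FS: children F:{T}, S:{T} ∩→ {T}; cost 0
[col 4] CFS: children C:{G}, FS:{T} ∪→ {G,T}; cost 1
[col 4] ACFHKLS: children AHKL:{T}, CFS:{G,T} ∩→ {T}; cost 0
[col 5] HL: children H:{C}, L:{T} ∪→ {C,T}; cost 1
[col 5] HKL: children HL:{C,T}, K:{A} ∪→ {A,C,T}; cost 1
[col 5] AHKL: children A:{G}, HKL:{A,C,T} ∪→ {A,C,G,T}; cost 1
[col 5] FS: children F:{G}, S:{A} ∪→ {A,G}; cost 1
[col 5] CFS: children C:{A}, FS:{A,G} ∩→ {A}; cost 0
[col 5] ACFHKLS: children AHKL:{A,C,G,T}, CFS:{A} ∩→ {A}; cost 0
per-site changes: [4, 4, 4, 2, 1, 4]; total = 19

19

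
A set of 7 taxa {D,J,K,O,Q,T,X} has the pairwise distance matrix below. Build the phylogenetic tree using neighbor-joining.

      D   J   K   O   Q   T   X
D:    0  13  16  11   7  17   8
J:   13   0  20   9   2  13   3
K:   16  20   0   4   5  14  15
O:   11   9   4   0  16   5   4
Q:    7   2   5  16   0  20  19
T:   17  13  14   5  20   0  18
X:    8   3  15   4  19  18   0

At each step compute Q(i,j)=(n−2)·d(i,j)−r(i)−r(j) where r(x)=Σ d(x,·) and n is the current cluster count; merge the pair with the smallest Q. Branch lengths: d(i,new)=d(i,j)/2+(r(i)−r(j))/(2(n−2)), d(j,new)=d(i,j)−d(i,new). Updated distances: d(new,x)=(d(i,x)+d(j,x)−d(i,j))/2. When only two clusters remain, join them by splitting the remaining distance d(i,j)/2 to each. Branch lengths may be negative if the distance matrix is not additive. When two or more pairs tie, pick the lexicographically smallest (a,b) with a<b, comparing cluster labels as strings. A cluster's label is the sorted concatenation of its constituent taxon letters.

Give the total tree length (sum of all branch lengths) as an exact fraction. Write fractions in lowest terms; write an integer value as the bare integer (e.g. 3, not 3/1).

31

iteration 1: select J,Q (d=2, Q=-119); attach at lengths (1/10, 19/10); label the merged cluster JQ
  updated: d(D,JQ)=9, d(JQ,K)=23/2, d(JQ,O)=23/2, d(JQ,T)=31/2, d(JQ,X)=10
iteration 2: select O,T (d=5, Q=-85); attach at lengths (-7/4, 27/4); label the merged cluster OT
  updated: d(D,OT)=23/2, d(JQ,OT)=11, d(K,OT)=13/2, d(OT,X)=17/2
iteration 3: select K,OT (d=13/2, Q=-67); attach at lengths (31/6, 4/3); label the merged cluster KOT
  updated: d(D,KOT)=21/2, d(JQ,KOT)=8, d(KOT,X)=17/2
iteration 4: select D,X (d=8, Q=-38); attach at lengths (17/4, 15/4); label the merged cluster DX
  updated: d(DX,JQ)=11/2, d(DX,KOT)=11/2
iteration 5: select DX,JQ (d=11/2, Q=-19); attach at lengths (3/2, 4); label the merged cluster DJQX
  updated: d(DJQX,KOT)=4
iteration 6: select DJQX,KOT (d=4); attach at lengths (2, 2); label the merged cluster DJKOQTX
final tree: (((D:17/4,X:15/4):3/2,(J:1/10,Q:19/10):4):2,(K:31/6,(O:-7/4,T:27/4):4/3):2)
total length: 31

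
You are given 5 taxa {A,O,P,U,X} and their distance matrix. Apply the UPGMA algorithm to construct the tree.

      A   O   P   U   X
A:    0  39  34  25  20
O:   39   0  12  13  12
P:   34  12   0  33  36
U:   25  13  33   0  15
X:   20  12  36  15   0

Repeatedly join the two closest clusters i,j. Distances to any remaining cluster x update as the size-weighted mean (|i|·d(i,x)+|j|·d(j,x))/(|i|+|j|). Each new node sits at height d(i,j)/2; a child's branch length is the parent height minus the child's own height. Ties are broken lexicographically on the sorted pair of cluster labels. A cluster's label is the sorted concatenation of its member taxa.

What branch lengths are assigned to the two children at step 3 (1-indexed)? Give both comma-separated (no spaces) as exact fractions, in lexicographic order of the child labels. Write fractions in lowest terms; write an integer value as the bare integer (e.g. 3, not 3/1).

45/4,15/4

iteration 1: select O,P (d=12); attach at lengths (6, 6); label the merged cluster OP
  updated: d(A,OP)=73/2, d(OP,U)=23, d(OP,X)=24
iteration 2: select U,X (d=15); attach at lengths (15/2, 15/2); label the merged cluster UX
  updated: d(A,UX)=45/2, d(OP,UX)=47/2
iteration 3: select A,UX (d=45/2); attach at lengths (45/4, 15/4); label the merged cluster AUX
  updated: d(AUX,OP)=167/6
iteration 4: select AUX,OP (d=167/6); attach at lengths (8/3, 95/12); label the merged cluster AOPUX
final tree: ((A:45/4,(U:15/2,X:15/2):15/4):8/3,(O:6,P:6):95/12)
total length: 631/12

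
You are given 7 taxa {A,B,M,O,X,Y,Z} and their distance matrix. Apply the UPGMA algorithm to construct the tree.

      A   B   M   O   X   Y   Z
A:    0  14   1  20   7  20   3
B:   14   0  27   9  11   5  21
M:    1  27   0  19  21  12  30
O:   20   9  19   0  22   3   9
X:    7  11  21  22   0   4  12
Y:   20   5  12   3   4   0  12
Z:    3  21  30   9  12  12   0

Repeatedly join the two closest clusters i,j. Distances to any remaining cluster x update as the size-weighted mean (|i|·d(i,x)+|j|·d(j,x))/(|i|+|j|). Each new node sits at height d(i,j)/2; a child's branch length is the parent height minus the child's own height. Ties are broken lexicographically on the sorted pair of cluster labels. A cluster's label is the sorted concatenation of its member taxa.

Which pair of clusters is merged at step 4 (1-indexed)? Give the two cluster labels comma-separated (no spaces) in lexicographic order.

1. join A+M (d=1) ⇒ AM; edges |A|=1/2, |M|=1/2
  updated: d(AM,B)=41/2, d(AM,O)=39/2, d(AM,X)=14, d(AM,Y)=16, d(AM,Z)=33/2
2. join O+Y (d=3) ⇒ OY; edges |O|=3/2, |Y|=3/2
  updated: d(AM,OY)=71/4, d(B,OY)=7, d(OY,X)=13, d(OY,Z)=21/2
3. join B+OY (d=7) ⇒ BOY; edges |B|=7/2, |OY|=2
  updated: d(AM,BOY)=56/3, d(BOY,X)=37/3, d(BOY,Z)=14
4. join X+Z (d=12) ⇒ XZ; edges |X|=6, |Z|=6
  updated: d(AM,XZ)=61/4, d(BOY,XZ)=79/6
5. join BOY+XZ (d=79/6) ⇒ BOXYZ; edges |BOY|=37/12, |XZ|=7/12
  updated: d(AM,BOXYZ)=173/10
6. join AM+BOXYZ (d=173/10) ⇒ ABMOXYZ; edges |AM|=163/20, |BOXYZ|=31/15
final tree: ((A:1/2,M:1/2):163/20,((B:7/2,(O:3/2,Y:3/2):2):37/12,(X:6,Z:6):7/12):31/15)
total length: 2123/60

X,Z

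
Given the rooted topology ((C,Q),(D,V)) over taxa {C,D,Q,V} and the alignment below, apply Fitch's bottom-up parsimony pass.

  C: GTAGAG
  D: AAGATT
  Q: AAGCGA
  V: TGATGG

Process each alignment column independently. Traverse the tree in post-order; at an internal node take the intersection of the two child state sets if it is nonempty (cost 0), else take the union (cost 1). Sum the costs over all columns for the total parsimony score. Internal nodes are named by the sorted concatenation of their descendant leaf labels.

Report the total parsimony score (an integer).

13

CQ@0: {G} ∪ {A} = {A,G} (union, +1)
DV@0: {A} ∪ {T} = {A,T} (union, +1)
CDQV@0: {A,G} ∩ {A,T} = {A} (intersection, +0)
CQ@1: {T} ∪ {A} = {A,T} (union, +1)
DV@1: {A} ∪ {G} = {A,G} (union, +1)
CDQV@1: {A,T} ∩ {A,G} = {A} (intersection, +0)
CQ@2: {A} ∪ {G} = {A,G} (union, +1)
DV@2: {G} ∪ {A} = {A,G} (union, +1)
CDQV@2: {A,G} ∩ {A,G} = {A,G} (intersection, +0)
CQ@3: {G} ∪ {C} = {C,G} (union, +1)
DV@3: {A} ∪ {T} = {A,T} (union, +1)
CDQV@3: {C,G} ∪ {A,T} = {A,C,G,T} (union, +1)
CQ@4: {A} ∪ {G} = {A,G} (union, +1)
DV@4: {T} ∪ {G} = {G,T} (union, +1)
CDQV@4: {A,G} ∩ {G,T} = {G} (intersection, +0)
CQ@5: {G} ∪ {A} = {A,G} (union, +1)
DV@5: {T} ∪ {G} = {G,T} (union, +1)
CDQV@5: {A,G} ∩ {G,T} = {G} (intersection, +0)
per-site changes: [2, 2, 2, 3, 2, 2]; total = 13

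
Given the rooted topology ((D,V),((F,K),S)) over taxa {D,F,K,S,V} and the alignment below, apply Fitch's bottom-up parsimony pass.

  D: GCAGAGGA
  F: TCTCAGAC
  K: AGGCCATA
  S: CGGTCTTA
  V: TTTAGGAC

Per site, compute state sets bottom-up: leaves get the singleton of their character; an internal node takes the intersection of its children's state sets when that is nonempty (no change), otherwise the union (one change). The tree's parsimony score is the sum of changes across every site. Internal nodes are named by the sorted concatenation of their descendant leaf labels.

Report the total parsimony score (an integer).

[col 0] DV: children D:{G}, V:{T} ∪→ {G,T}; cost 1
[col 0] FK: children F:{T}, K:{A} ∪→ {A,T}; cost 1
[col 0] FKS: children FK:{A,T}, S:{C} ∪→ {A,C,T}; cost 1
[col 0] DFKSV: children DV:{G,T}, FKS:{A,C,T} ∩→ {T}; cost 0
[col 1] DV: children D:{C}, V:{T} ∪→ {C,T}; cost 1
[col 1] FK: children F:{C}, K:{G} ∪→ {C,G}; cost 1
[col 1] FKS: children FK:{C,G}, S:{G} ∩→ {G}; cost 0
[col 1] DFKSV: children DV:{C,T}, FKS:{G} ∪→ {C,G,T}; cost 1
[col 2] DV: children D:{A}, V:{T} ∪→ {A,T}; cost 1
[col 2] FK: children F:{T}, K:{G} ∪→ {G,T}; cost 1
[col 2] FKS: children FK:{G,T}, S:{G} ∩→ {G}; cost 0
[col 2] DFKSV: children DV:{A,T}, FKS:{G} ∪→ {A,G,T}; cost 1
[col 3] DV: children D:{G}, V:{A} ∪→ {A,G}; cost 1
[col 3] FK: children F:{C}, K:{C} ∩→ {C}; cost 0
[col 3] FKS: children FK:{C}, S:{T} ∪→ {C,T}; cost 1
[col 3] DFKSV: children DV:{A,G}, FKS:{C,T} ∪→ {A,C,G,T}; cost 1
[col 4] DV: children D:{A}, V:{G} ∪→ {A,G}; cost 1
[col 4] FK: children F:{A}, K:{C} ∪→ {A,C}; cost 1
[col 4] FKS: children FK:{A,C}, S:{C} ∩→ {C}; cost 0
[col 4] DFKSV: children DV:{A,G}, FKS:{C} ∪→ {A,C,G}; cost 1
[col 5] DV: children D:{G}, V:{G} ∩→ {G}; cost 0
[col 5] FK: children F:{G}, K:{A} ∪→ {A,G}; cost 1
[col 5] FKS: children FK:{A,G}, S:{T} ∪→ {A,G,T}; cost 1
[col 5] DFKSV: children DV:{G}, FKS:{A,G,T} ∩→ {G}; cost 0
[col 6] DV: children D:{G}, V:{A} ∪→ {A,G}; cost 1
[col 6] FK: children F:{A}, K:{T} ∪→ {A,T}; cost 1
[col 6] FKS: children FK:{A,T}, S:{T} ∩→ {T}; cost 0
[col 6] DFKSV: children DV:{A,G}, FKS:{T} ∪→ {A,G,T}; cost 1
[col 7] DV: children D:{A}, V:{C} ∪→ {A,C}; cost 1
[col 7] FK: children F:{C}, K:{A} ∪→ {A,C}; cost 1
[col 7] FKS: children FK:{A,C}, S:{A} ∩→ {A}; cost 0
[col 7] DFKSV: children DV:{A,C}, FKS:{A} ∩→ {A}; cost 0
per-site changes: [3, 3, 3, 3, 3, 2, 3, 2]; total = 22

22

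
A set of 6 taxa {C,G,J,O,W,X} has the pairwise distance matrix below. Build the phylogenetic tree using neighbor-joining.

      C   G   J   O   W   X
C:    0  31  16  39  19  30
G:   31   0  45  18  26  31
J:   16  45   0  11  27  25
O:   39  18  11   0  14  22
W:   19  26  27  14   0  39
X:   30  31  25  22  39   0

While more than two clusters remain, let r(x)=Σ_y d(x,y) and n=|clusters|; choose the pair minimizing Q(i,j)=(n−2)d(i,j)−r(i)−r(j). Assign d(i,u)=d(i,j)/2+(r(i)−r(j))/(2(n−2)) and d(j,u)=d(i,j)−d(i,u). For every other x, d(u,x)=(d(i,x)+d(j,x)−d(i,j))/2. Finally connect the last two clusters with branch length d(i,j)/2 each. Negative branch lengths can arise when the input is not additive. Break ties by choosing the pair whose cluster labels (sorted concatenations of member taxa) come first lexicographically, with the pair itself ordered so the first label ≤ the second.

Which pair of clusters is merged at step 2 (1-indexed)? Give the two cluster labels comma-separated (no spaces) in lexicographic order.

step 1: merge (C,J) at d=16, Q=-195; branch lengths C→75/8, J→53/8; new cluster CJ
  updated: d(CJ,G)=30, d(CJ,O)=17, d(CJ,W)=15, d(CJ,X)=39/2
step 2: merge (CJ,X) at d=39/2, Q=-269/2; branch lengths CJ→19/4, X→59/4; new cluster CJX
  updated: d(CJX,G)=83/4, d(CJX,O)=39/4, d(CJX,W)=69/4
step 3: merge (CJX,G) at d=83/4, Q=-71; branch lengths CJX→49/8, G→117/8; new cluster CGJX
  updated: d(CGJX,O)=7/2, d(CGJX,W)=45/4
step 4: merge (CGJX,O) at d=7/2, Q=-115/4; branch lengths CGJX→3/8, O→25/8; new cluster CGJOX
  updated: d(CGJOX,W)=87/8
step 5: merge (CGJOX,W) at d=87/8; branch lengths CGJOX→87/16, W→87/16; new cluster CGJOWX
final tree: (((((C:75/8,J:53/8):19/4,X:59/4):49/8,G:117/8):3/8,O:25/8):87/16,W:87/16)
total length: 565/8

CJ,X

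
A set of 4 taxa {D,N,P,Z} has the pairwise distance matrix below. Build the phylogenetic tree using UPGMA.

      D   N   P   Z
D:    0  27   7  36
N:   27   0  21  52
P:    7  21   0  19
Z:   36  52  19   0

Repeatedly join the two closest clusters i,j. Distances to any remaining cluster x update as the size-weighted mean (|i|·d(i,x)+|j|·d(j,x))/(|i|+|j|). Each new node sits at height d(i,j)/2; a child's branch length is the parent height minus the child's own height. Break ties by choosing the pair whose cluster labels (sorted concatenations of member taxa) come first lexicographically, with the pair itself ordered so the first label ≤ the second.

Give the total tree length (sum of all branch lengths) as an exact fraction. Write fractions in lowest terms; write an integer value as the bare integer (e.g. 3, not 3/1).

iteration 1: select D,P (d=7); attach at lengths (7/2, 7/2); label the merged cluster DP
  updated: d(DP,N)=24, d(DP,Z)=55/2
iteration 2: select DP,N (d=24); attach at lengths (17/2, 12); label the merged cluster DNP
  updated: d(DNP,Z)=107/3
iteration 3: select DNP,Z (d=107/3); attach at lengths (35/6, 107/6); label the merged cluster DNPZ
final tree: (((D:7/2,P:7/2):17/2,N:12):35/6,Z:107/6)
total length: 307/6

307/6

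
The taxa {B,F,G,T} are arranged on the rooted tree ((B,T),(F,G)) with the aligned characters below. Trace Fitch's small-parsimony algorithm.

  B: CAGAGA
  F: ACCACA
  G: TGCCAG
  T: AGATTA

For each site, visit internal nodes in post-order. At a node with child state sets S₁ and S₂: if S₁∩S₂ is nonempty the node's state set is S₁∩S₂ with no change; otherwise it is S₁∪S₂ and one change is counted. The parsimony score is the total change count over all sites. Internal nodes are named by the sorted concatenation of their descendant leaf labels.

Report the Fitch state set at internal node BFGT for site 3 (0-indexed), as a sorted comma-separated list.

A

site 0, node BT: B={C} ∪ T={A} → {A,C} (+1)
site 0, node FG: F={A} ∪ G={T} → {A,T} (+1)
site 0, node BFGT: BT={A,C} ∩ FG={A,T} → {A} (+0)
site 1, node BT: B={A} ∪ T={G} → {A,G} (+1)
site 1, node FG: F={C} ∪ G={G} → {C,G} (+1)
site 1, node BFGT: BT={A,G} ∩ FG={C,G} → {G} (+0)
site 2, node BT: B={G} ∪ T={A} → {A,G} (+1)
site 2, node FG: F={C} ∩ G={C} → {C} (+0)
site 2, node BFGT: BT={A,G} ∪ FG={C} → {A,C,G} (+1)
site 3, node BT: B={A} ∪ T={T} → {A,T} (+1)
site 3, node FG: F={A} ∪ G={C} → {A,C} (+1)
site 3, node BFGT: BT={A,T} ∩ FG={A,C} → {A} (+0)
site 4, node BT: B={G} ∪ T={T} → {G,T} (+1)
site 4, node FG: F={C} ∪ G={A} → {A,C} (+1)
site 4, node BFGT: BT={G,T} ∪ FG={A,C} → {A,C,G,T} (+1)
site 5, node BT: B={A} ∩ T={A} → {A} (+0)
site 5, node FG: F={A} ∪ G={G} → {A,G} (+1)
site 5, node BFGT: BT={A} ∩ FG={A,G} → {A} (+0)
per-site changes: [2, 2, 2, 2, 3, 1]; total = 12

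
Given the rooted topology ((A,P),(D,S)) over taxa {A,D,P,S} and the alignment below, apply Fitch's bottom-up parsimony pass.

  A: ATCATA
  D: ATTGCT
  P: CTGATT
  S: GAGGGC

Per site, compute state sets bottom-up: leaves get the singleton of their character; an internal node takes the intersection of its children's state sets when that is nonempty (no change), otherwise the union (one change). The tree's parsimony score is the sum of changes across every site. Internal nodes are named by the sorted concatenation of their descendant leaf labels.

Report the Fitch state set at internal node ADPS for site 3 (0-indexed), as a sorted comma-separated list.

site 0, node AP: A={A} ∪ P={C} → {A,C} (+1)
site 0, node DS: D={A} ∪ S={G} → {A,G} (+1)
site 0, node ADPS: AP={A,C} ∩ DS={A,G} → {A} (+0)
site 1, node AP: A={T} ∩ P={T} → {T} (+0)
site 1, node DS: D={T} ∪ S={A} → {A,T} (+1)
site 1, node ADPS: AP={T} ∩ DS={A,T} → {T} (+0)
site 2, node AP: A={C} ∪ P={G} → {C,G} (+1)
site 2, node DS: D={T} ∪ S={G} → {G,T} (+1)
site 2, node ADPS: AP={C,G} ∩ DS={G,T} → {G} (+0)
site 3, node AP: A={A} ∩ P={A} → {A} (+0)
site 3, node DS: D={G} ∩ S={G} → {G} (+0)
site 3, node ADPS: AP={A} ∪ DS={G} → {A,G} (+1)
site 4, node AP: A={T} ∩ P={T} → {T} (+0)
site 4, node DS: D={C} ∪ S={G} → {C,G} (+1)
site 4, node ADPS: AP={T} ∪ DS={C,G} → {C,G,T} (+1)
site 5, node AP: A={A} ∪ P={T} → {A,T} (+1)
site 5, node DS: D={T} ∪ S={C} → {C,T} (+1)
site 5, node ADPS: AP={A,T} ∩ DS={C,T} → {T} (+0)
per-site changes: [2, 1, 2, 1, 2, 2]; total = 10

A,G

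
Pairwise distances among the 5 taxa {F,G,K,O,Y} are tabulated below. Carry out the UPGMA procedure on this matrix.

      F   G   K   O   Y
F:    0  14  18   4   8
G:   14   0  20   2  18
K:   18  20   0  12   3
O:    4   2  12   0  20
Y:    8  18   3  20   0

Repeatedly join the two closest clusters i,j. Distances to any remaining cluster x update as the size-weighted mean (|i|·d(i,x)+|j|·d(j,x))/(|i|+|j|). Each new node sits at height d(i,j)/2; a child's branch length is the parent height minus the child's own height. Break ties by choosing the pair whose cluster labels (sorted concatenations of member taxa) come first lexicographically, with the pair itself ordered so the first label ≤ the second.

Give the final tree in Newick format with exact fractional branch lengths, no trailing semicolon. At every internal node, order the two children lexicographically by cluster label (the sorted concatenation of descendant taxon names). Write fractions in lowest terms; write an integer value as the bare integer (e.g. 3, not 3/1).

iteration 1: select G,O (d=2); attach at lengths (1, 1); label the merged cluster GO
  updated: d(F,GO)=9, d(GO,K)=16, d(GO,Y)=19
iteration 2: select K,Y (d=3); attach at lengths (3/2, 3/2); label the merged cluster KY
  updated: d(F,KY)=13, d(GO,KY)=35/2
iteration 3: select F,GO (d=9); attach at lengths (9/2, 7/2); label the merged cluster FGO
  updated: d(FGO,KY)=16
iteration 4: select FGO,KY (d=16); attach at lengths (7/2, 13/2); label the merged cluster FGKOY
final tree: ((F:9/2,(G:1,O:1):7/2):7/2,(K:3/2,Y:3/2):13/2)
total length: 23

((F:9/2,(G:1,O:1):7/2):7/2,(K:3/2,Y:3/2):13/2)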